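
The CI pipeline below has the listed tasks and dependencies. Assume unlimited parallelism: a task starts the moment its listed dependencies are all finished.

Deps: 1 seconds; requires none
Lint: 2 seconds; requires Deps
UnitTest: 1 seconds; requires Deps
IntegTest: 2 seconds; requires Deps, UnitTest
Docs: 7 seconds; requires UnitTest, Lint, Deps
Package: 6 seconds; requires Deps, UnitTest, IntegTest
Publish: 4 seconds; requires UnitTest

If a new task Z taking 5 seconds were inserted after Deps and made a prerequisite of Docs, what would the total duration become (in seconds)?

Originally the CI pipeline takes 10 seconds.
With Z inserted, Docs now waits for max(UnitTest, Lint, Deps, Z).
New critical path: Deps→Z→Docs = 1+5+7 = 13 ⇒ 13 seconds.

13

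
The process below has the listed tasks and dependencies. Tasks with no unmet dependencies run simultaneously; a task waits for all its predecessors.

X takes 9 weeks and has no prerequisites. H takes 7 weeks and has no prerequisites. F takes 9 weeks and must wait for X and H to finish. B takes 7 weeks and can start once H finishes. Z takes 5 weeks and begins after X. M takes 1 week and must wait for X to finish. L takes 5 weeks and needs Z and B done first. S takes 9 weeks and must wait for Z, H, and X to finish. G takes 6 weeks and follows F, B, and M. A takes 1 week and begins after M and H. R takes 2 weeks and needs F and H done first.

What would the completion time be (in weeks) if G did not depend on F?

Before: longest chain X→F→G = 9+9+6 = 24, finish 24.
Without F→G, G's earliest start moves from 18 to 14.
New critical path: X→Z→S = 9+5+9 = 23 ⇒ 23 weeks.

23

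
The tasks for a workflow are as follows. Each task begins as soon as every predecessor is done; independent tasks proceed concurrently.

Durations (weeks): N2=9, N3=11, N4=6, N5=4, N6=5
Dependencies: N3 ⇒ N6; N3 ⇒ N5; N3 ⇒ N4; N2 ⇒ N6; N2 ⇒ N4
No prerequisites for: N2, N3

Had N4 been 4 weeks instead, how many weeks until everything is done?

16

Actual critical path: N3→N4 = 11+6 = 17 ⇒ 17 weeks.
N4 lies on that path, so at 4 weeks the path becomes 15 weeks.
New critical path: N3→N6 = 11+5 = 16 ⇒ 16 weeks.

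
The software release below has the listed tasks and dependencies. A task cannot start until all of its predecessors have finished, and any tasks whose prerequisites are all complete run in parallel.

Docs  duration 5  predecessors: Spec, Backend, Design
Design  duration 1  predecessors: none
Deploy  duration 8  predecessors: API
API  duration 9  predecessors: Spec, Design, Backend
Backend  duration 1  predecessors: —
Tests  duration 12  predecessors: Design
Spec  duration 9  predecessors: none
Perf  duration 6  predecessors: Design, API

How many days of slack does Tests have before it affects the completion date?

Critical path: Spec→API→Deploy = 9+9+8 = 26, so the finish is 26 days.
The longest chain containing Tests totals 13 days.
Slack of Tests = 14 − 1 = 13 days.

13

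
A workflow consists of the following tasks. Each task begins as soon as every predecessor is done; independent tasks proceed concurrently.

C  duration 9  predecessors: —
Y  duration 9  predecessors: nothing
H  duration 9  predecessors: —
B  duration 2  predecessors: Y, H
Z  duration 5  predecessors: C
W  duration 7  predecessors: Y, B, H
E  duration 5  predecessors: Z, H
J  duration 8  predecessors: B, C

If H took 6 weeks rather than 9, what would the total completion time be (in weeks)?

Critical path before the change: H→B→J = 9+2+8 = 19 giving 19 weeks.
Since H is critical, the -3 change carries straight to that chain (now 16 weeks).
The binding chain switches to C→Z→E = 9+5+5 = 19; finish 19 weeks.

19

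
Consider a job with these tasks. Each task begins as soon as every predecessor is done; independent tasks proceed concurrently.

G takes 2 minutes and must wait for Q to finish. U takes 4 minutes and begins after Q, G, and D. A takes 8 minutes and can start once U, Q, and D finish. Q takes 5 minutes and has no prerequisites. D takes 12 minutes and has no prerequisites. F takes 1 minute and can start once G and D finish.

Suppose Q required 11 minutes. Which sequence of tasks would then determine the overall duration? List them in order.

Critical path before the change: D→U→A = 12+4+8 = 24 giving 24 minutes.
The longest path through Q is only 19 minutes, so Q has float 5.
Now Q→G→U→A = 11+2+4+8 = 25 is longest, so the finish becomes 25 minutes.

Q, G, U, A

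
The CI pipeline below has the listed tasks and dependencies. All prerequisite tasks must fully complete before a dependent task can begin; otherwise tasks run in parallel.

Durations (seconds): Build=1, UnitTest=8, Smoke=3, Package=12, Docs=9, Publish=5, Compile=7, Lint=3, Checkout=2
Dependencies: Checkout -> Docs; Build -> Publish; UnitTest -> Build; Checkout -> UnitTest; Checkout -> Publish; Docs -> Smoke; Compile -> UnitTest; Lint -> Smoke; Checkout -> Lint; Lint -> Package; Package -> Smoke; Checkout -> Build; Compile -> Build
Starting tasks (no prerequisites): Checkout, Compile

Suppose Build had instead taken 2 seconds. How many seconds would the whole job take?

22

As given, the longest chain is Compile→UnitTest→Build→Publish = 7+8+1+5 = 21, so the finish is 21 seconds.
Build is on the critical path; changing it to 2 makes that path 22 seconds.
No other chain overtakes it, so the finish is 22 seconds.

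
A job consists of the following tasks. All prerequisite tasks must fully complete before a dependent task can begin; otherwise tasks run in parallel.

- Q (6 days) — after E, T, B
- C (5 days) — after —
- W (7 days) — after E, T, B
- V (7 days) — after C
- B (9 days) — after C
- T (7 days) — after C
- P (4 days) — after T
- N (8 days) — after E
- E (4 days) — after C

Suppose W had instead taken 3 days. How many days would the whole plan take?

Critical path before the change: C→B→W = 5+9+7 = 21 giving 21 days.
W lies on that path, so at 3 days the path becomes 17 days.
New critical path: C→B→Q = 5+9+6 = 20 ⇒ 20 days.

20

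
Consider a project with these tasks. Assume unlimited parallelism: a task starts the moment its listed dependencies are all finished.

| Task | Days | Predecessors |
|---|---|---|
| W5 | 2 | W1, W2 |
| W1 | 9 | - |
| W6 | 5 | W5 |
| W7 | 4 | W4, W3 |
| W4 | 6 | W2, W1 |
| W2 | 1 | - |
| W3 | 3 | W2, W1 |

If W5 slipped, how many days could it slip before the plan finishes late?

W1→W4→W7 = 9+6+4 = 19 sets the makespan at 19 days.
The longest chain containing W5 totals 16 days.
So W5 can slip 14 − 11 = 3 days.

3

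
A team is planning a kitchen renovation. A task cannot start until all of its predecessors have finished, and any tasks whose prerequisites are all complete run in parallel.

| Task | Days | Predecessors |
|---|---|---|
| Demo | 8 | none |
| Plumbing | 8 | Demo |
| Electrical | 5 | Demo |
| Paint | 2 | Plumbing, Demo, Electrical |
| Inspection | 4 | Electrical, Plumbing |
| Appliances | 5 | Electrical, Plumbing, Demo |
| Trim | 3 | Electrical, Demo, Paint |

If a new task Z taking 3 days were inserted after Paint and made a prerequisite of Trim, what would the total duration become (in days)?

Originally the schedule takes 21 days.
With Z inserted, Trim now waits for max(Electrical, Demo, Paint, Z).
New critical path: Demo→Plumbing→Paint→Z→Trim = 8+8+2+3+3 = 24 ⇒ 24 days.

24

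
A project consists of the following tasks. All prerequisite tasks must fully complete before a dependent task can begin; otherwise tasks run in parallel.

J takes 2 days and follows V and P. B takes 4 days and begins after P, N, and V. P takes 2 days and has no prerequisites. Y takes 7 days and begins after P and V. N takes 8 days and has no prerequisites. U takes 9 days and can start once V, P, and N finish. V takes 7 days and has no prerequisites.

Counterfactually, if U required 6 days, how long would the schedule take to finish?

As given, the longest chain is N→U = 8+9 = 17, so the finish is 17 days.
U lies on that path, so at 6 days the path becomes 14 days.
That remains the longest chain; total 14 days.

14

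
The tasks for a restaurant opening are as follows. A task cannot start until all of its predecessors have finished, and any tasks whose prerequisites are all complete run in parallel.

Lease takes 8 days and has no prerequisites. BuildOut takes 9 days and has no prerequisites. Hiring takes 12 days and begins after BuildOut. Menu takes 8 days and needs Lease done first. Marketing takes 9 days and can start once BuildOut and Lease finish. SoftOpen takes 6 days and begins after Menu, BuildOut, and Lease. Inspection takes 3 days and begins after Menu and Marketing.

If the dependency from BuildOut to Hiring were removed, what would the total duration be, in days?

22

Before: longest chain Lease→Menu→SoftOpen = 8+8+6 = 22, finish 22.
Without BuildOut→Hiring, Hiring's earliest start moves from 9 to 0.
After: Lease→Menu→SoftOpen = 8+8+6 = 22 → 22 days.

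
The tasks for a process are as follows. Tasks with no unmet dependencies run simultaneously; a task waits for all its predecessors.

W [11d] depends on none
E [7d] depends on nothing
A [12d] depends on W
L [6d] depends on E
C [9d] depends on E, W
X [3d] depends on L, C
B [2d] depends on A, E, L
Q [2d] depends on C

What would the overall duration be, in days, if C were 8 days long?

25

Baseline: W→A→B = 11+12+2 = 25 → 25 days.
C has 2 days of float (longest path through it is 23).
That remains the longest chain; total 25 days.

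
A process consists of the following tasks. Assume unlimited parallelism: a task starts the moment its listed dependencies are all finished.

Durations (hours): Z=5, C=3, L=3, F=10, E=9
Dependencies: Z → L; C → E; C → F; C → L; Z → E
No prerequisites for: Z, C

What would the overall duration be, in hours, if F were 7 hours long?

14

The binding path is Z→E = 5+9 = 14; finish at 14 hours.
The longest path through F is only 13 hours, so F has float 1.
The critical path is still Z→E; finish is now 14 hours.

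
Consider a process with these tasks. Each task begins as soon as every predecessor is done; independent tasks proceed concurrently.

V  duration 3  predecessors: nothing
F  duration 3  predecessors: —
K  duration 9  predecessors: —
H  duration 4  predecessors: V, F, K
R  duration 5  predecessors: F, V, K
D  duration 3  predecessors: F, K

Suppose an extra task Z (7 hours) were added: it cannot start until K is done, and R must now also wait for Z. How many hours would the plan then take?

Originally the plan takes 14 hours.
With Z inserted, R now waits for max(F, V, K, Z).
New critical path: K→Z→R = 9+7+5 = 21 ⇒ 21 hours.

21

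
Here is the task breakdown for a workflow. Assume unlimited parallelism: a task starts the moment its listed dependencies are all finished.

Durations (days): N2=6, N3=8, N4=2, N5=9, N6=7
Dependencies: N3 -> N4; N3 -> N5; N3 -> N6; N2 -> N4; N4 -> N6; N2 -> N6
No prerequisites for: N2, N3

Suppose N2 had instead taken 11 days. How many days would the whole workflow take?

20

Critical path before the change: N3→N4→N6 = 8+2+7 = 17 giving 17 days.
N2 has 2 days of float (longest path through it is 15).
New critical path: N2→N4→N6 = 11+2+7 = 20 ⇒ 20 days.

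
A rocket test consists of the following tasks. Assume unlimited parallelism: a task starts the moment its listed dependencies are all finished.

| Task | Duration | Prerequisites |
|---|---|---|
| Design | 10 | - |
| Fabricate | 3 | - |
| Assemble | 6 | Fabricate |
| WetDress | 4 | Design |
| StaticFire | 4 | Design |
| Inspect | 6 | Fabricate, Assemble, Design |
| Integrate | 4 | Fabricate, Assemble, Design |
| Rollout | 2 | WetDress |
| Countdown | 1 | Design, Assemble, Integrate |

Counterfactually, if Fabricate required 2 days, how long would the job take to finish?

As given, the longest chain is Design→WetDress→Rollout = 10+4+2 = 16, so the finish is 16 days.
Fabricate has 1 day of float (longest path through it is 15).
That remains the longest chain; total 16 days.

16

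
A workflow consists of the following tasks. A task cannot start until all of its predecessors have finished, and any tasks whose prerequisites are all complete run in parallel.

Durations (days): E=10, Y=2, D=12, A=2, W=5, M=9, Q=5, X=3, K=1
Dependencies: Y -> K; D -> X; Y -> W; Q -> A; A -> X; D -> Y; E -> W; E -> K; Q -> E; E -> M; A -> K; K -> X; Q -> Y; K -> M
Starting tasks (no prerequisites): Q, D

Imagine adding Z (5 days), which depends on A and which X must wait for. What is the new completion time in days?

Originally the schedule takes 25 days.
With Z inserted, X now waits for max(D, K, A, Z).
New critical path: Q→E→K→M = 5+10+1+9 = 25 ⇒ 25 days.

25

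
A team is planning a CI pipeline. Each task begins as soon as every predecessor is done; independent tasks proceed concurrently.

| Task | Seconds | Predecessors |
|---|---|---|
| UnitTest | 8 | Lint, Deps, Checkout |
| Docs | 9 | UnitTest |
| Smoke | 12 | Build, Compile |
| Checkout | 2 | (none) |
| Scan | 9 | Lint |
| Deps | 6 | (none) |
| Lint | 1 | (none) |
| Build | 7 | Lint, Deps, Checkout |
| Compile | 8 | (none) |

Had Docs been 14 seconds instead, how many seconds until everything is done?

28

The binding path is Deps→Build→Smoke = 6+7+12 = 25; finish at 25 seconds.
Docs has 2 seconds of float (longest path through it is 23).
Now Deps→UnitTest→Docs = 6+8+14 = 28 is longest, so the finish becomes 28 seconds.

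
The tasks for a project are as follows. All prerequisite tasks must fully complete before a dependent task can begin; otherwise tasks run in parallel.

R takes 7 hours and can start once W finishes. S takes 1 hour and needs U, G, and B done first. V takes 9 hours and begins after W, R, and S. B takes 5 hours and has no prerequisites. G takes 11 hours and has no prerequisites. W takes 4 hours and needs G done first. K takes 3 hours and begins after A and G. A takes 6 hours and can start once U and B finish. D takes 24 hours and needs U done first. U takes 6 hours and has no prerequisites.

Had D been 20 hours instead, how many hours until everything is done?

31

Baseline: G→W→R→V = 11+4+7+9 = 31 → 31 hours.
D has 1 hour of float (longest path through it is 30).
That remains the longest chain; total 31 hours.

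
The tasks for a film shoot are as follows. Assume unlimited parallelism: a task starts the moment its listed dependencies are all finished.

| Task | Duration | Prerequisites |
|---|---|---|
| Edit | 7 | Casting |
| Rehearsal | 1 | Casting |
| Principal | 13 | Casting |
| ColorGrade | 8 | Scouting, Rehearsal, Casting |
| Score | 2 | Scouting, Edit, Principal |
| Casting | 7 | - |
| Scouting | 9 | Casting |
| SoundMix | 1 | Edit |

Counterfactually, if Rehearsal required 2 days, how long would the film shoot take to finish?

Critical path before the change: Casting→Scouting→ColorGrade = 7+9+8 = 24 giving 24 days.
Rehearsal is off the critical path — its longest chain is 16 days, giving 8 of slack.
The critical path is still Casting→Scouting→ColorGrade; finish is now 24 days.

24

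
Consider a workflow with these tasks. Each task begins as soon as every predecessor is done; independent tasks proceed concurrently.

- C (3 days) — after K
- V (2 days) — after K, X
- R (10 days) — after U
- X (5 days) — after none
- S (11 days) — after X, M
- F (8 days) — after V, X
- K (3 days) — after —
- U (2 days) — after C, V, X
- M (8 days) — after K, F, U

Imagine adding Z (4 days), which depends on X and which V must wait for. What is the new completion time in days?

Originally the project takes 34 days.
With Z inserted, V now waits for max(K, X, Z).
New critical path: X→Z→V→F→M→S = 5+4+2+8+8+11 = 38 ⇒ 38 days.

38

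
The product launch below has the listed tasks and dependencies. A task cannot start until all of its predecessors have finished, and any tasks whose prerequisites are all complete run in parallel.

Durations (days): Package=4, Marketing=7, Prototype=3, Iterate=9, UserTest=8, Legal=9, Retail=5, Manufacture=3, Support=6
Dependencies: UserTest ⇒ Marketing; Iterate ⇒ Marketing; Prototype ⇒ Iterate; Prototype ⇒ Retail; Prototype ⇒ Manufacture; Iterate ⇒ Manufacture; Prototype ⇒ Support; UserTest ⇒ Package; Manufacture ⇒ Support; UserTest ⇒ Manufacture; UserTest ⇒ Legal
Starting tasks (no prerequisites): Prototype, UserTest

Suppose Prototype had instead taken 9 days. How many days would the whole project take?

Baseline: Prototype→Iterate→Manufacture→Support = 3+9+3+6 = 21 → 21 days.
Since Prototype is critical, the +6 change carries straight to that chain (now 27 days).
That remains the longest chain; total 27 days.

27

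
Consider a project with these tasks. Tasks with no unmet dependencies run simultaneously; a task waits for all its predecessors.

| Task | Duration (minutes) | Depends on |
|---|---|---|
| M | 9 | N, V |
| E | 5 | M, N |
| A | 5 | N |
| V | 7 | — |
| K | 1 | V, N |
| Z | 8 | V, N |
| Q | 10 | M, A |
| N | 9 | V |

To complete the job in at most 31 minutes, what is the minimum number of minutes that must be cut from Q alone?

Current finish: 35 minutes; target: 31.
Q is on every critical path, so each minute cut from Q cuts the finish by one (this holds down to a finish of 30).
Need 35 − 31 = 4 minutes off Q → Q becomes 6 minutes, finish becomes 31.

4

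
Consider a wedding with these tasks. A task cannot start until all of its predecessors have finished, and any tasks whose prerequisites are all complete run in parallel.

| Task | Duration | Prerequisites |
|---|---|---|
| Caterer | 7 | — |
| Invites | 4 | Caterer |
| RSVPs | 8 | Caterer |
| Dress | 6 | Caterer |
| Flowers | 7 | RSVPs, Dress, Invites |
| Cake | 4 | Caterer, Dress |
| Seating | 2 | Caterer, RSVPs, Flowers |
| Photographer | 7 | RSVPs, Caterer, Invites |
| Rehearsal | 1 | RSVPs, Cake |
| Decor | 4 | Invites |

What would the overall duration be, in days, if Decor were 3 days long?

24

Actual critical path: Caterer→RSVPs→Flowers→Seating = 7+8+7+2 = 24 ⇒ 24 days.
Decor is off the critical path — its longest chain is 15 days, giving 9 of slack.
The critical path is still Caterer→RSVPs→Flowers→Seating; finish is now 24 days.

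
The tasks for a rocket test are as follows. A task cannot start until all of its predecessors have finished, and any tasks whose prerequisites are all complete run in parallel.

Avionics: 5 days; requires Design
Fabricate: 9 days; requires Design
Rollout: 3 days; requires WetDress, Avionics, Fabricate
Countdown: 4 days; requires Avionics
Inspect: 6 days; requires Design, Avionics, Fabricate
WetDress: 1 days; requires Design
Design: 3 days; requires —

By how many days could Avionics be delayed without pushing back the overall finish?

The longest chain is Design→Fabricate→Inspect = 3+9+6 = 18; overall finish 18 days.
The longest chain containing Avionics totals 14 days.
So Avionics can slip 12 − 8 = 4 days.

4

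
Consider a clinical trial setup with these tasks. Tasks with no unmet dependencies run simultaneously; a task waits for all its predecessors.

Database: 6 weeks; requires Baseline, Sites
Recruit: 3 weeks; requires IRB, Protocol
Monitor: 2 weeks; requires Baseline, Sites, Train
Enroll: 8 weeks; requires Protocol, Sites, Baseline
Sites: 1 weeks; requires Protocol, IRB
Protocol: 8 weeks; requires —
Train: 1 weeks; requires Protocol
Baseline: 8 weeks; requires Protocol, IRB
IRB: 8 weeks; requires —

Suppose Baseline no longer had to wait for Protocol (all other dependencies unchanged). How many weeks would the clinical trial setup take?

24

Before: longest chain Protocol→Baseline→Enroll = 8+8+8 = 24, finish 24.
Dropping Protocol→Baseline doesn't change Baseline's earliest start (8); another predecessor still binds.
After: IRB→Baseline→Enroll = 8+8+8 = 24 → 24 weeks.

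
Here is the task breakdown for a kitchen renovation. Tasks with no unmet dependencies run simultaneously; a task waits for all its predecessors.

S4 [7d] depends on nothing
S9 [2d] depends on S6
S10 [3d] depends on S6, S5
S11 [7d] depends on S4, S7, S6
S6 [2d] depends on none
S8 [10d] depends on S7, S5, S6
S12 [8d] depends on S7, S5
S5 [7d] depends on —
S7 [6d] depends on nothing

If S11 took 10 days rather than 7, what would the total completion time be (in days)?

17

Critical path before the change: S5→S8 = 7+10 = 17 giving 17 days.
S11 has 3 days of float (longest path through it is 14).
Now S4→S11 = 7+10 = 17 is longest, so the finish becomes 17 days.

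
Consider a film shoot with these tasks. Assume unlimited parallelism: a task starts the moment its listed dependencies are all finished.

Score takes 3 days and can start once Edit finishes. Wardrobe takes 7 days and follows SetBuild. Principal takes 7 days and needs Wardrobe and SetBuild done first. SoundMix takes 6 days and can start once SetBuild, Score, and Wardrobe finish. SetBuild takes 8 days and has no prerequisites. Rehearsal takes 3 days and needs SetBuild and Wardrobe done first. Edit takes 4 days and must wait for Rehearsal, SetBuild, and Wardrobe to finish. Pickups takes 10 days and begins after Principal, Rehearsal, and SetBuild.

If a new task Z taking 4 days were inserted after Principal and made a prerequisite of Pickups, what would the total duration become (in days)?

36

Originally the job takes 32 days.
With Z inserted, Pickups now waits for max(Principal, Rehearsal, SetBuild, Z).
New critical path: SetBuild→Wardrobe→Principal→Z→Pickups = 8+7+7+4+10 = 36 ⇒ 36 days.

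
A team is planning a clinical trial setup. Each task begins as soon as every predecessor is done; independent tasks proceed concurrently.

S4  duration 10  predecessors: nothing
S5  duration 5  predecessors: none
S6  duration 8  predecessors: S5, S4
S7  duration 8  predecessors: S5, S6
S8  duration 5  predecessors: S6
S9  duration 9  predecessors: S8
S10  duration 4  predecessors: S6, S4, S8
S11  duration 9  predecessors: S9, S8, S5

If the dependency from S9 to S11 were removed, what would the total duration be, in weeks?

32

Original critical path: S4→S6→S8→S9→S11 = 10+8+5+9+9 = 41 ⇒ 41 weeks.
Without S9→S11, S11's earliest start moves from 32 to 23.
After: S4→S6→S8→S9 = 10+8+5+9 = 32 → 32 weeks.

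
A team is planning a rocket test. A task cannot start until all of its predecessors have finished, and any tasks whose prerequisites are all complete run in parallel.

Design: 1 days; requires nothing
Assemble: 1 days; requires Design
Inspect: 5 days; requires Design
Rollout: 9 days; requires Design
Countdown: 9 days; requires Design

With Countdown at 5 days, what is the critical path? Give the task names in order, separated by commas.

Design, Rollout

Baseline: Design→Countdown = 1+9 = 10 → 10 days.
Countdown lies on that path, so at 5 days the path becomes 6 days.
The binding chain switches to Design→Rollout = 1+9 = 10; finish 10 days.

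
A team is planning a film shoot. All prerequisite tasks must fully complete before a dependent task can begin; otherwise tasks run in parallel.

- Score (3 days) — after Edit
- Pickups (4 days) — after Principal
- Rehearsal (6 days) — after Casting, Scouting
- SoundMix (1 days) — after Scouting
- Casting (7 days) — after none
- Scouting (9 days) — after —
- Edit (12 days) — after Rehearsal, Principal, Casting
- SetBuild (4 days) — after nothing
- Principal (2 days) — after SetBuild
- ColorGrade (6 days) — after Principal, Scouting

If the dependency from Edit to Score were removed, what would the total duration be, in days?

With the dependency in place, Scouting→Rehearsal→Edit→Score = 9+6+12+3 = 30 sets the finish at 30 days.
Without Edit→Score, Score's earliest start moves from 27 to 0.
After: Scouting→Rehearsal→Edit = 9+6+12 = 27 → 27 days.

27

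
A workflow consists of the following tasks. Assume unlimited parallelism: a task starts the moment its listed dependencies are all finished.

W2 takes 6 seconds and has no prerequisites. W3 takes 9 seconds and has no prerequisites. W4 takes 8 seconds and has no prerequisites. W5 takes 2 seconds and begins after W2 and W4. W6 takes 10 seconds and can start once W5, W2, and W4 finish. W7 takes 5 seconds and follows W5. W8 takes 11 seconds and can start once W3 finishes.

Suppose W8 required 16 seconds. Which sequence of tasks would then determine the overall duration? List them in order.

Critical path before the change: W3→W8 = 9+11 = 20 giving 20 seconds.
Since W8 is critical, the +5 change carries straight to that chain (now 25 seconds).
No other chain overtakes it, so the finish is 25 seconds.

W3, W8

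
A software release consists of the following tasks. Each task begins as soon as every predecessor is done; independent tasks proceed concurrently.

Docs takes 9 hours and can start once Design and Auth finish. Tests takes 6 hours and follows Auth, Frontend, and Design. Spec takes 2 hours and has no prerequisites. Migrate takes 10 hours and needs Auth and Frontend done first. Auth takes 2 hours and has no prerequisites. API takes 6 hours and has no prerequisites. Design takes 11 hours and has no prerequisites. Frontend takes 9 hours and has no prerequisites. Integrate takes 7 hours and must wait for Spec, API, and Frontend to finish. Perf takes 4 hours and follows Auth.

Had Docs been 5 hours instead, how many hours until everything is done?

19

As given, the longest chain is Design→Docs = 11+9 = 20, so the finish is 20 hours.
Since Docs is critical, the -4 change carries straight to that chain (now 16 hours).
The binding chain switches to Frontend→Migrate = 9+10 = 19; finish 19 hours.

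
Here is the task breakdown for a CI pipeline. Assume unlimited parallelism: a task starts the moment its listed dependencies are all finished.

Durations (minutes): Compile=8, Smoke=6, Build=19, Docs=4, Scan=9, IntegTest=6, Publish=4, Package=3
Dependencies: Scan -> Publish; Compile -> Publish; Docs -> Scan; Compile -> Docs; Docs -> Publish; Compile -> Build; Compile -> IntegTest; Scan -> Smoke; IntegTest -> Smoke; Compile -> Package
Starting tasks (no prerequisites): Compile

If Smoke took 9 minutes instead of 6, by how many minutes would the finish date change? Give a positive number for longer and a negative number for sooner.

3

As given, the longest chain is Compile→Docs→Scan→Smoke = 8+4+9+6 = 27, so the finish is 27 minutes.
Smoke is on the critical path; changing it to 9 makes that path 30 minutes.
The critical path is still Compile→Docs→Scan→Smoke; finish is now 30 minutes.
Change in finish: 30 − 27 = +3 minutes.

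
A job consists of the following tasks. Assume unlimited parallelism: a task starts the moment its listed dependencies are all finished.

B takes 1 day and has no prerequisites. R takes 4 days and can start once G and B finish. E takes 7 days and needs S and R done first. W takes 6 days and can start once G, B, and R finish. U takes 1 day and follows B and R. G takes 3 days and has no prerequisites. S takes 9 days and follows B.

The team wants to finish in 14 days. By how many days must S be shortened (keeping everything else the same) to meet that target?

3

Current finish: 17 days; target: 14.
S is on every critical path, so each day cut from S cuts the finish by one (this holds down to a finish of 14).
Need 17 − 14 = 3 days off S → S becomes 6 days, finish becomes 14.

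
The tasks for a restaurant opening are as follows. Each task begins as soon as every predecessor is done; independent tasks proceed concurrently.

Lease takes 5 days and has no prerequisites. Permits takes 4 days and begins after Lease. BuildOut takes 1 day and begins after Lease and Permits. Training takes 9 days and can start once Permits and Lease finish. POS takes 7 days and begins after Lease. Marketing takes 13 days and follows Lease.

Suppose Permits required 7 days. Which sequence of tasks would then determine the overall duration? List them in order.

As given, the longest chain is Lease→Permits→Training = 5+4+9 = 18, so the finish is 18 days.
Permits lies on that path, so at 7 days the path becomes 21 days.
The critical path is still Lease→Permits→Training; finish is now 21 days.

Lease, Permits, Training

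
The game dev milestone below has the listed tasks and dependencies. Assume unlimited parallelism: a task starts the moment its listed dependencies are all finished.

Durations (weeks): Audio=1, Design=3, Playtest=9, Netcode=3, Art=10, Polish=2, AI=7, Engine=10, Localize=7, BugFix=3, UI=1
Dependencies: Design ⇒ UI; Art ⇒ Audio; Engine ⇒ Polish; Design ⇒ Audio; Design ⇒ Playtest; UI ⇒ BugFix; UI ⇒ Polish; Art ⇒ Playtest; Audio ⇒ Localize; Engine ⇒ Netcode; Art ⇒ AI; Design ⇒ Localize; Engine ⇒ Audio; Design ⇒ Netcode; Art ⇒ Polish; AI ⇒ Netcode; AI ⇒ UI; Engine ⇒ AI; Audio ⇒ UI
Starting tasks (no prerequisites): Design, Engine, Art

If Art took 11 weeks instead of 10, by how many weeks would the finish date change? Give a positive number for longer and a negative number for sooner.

Baseline: Art→AI→UI→BugFix = 10+7+1+3 = 21 → 21 weeks.
Since Art is critical, the +1 change carries straight to that chain (now 22 weeks).
That remains the longest chain; total 22 weeks.
Change in finish: 22 − 21 = +1 weeks.

1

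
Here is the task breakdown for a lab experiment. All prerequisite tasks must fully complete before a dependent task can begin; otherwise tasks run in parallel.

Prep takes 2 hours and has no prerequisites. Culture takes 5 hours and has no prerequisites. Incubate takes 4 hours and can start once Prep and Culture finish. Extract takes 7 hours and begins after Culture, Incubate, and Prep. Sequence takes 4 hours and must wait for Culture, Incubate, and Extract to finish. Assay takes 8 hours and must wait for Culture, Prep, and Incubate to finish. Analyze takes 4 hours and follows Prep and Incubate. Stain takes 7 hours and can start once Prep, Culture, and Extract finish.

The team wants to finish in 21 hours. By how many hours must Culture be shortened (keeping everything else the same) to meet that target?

2

Current finish: 23 hours; target: 21.
Culture is on every critical path, so each hour cut from Culture cuts the finish by one (this holds down to a finish of 20).
Need 23 − 21 = 2 hours off Culture → Culture becomes 3 hours, finish becomes 21.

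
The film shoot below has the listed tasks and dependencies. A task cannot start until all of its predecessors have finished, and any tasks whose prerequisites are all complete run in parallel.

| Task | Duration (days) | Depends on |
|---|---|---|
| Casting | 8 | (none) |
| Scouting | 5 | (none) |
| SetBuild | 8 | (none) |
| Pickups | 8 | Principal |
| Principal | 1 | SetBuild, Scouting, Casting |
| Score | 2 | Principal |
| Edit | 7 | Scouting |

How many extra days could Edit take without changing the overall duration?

5

The longest chain is Casting→Principal→Pickups = 8+1+8 = 17; overall finish 17 days.
Longest path through Edit: 12 days (earliest finish 12, latest finish 17).
Float = 17 − 12 = 5.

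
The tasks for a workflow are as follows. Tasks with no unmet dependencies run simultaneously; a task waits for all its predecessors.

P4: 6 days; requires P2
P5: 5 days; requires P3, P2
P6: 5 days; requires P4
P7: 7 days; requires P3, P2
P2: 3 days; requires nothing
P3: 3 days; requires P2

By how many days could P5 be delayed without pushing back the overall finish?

3

Critical path: P2→P4→P6 = 3+6+5 = 14, so the finish is 14 days.
Longest path through P5: 11 days (earliest finish 11, latest finish 14).
Float = 14 − 11 = 3.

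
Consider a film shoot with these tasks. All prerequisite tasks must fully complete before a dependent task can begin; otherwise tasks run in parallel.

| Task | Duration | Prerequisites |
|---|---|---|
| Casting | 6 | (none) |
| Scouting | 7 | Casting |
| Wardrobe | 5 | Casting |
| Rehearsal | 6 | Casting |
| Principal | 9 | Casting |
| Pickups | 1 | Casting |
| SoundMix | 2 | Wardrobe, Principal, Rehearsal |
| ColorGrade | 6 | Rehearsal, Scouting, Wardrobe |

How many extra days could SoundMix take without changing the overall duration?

The longest chain is Casting→Scouting→ColorGrade = 6+7+6 = 19; overall finish 19 days.
SoundMix finishes as early as 17 and must finish by 19.
Slack of SoundMix = 17 − 15 = 2 days.

2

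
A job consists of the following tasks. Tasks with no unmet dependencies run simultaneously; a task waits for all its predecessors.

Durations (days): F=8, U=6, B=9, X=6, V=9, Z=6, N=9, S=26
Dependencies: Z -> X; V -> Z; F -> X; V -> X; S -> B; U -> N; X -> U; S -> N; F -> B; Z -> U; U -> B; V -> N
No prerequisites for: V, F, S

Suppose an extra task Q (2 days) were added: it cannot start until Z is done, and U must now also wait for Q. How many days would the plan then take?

36

Originally the plan takes 36 days.
With Q inserted, U now waits for max(Z, X, Q).
New critical path: V→Z→X→U→B = 9+6+6+6+9 = 36 ⇒ 36 days.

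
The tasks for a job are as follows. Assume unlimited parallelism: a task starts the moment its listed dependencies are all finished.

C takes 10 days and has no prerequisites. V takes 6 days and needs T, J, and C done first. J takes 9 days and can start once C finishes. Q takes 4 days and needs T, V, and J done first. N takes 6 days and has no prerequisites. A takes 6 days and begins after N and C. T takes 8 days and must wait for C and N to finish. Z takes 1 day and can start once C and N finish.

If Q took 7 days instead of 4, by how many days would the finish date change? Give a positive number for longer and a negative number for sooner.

As given, the longest chain is C→J→V→Q = 10+9+6+4 = 29, so the finish is 29 days.
Q lies on that path, so at 7 days the path becomes 32 days.
That remains the longest chain; total 32 days.
Change in finish: 32 − 29 = +3 days.

3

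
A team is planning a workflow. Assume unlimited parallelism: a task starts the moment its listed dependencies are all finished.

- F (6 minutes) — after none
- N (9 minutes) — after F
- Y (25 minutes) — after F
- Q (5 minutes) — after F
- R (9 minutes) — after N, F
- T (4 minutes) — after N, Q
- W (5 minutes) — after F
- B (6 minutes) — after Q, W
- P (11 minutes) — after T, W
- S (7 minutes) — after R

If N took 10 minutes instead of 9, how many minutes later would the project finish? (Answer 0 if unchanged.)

Actual critical path: F→N→R→S = 6+9+9+7 = 31 ⇒ 31 minutes.
N is on the critical path; changing it to 10 makes that path 32 minutes.
The critical path is still F→N→R→S; finish is now 32 minutes.
Change in finish: 32 − 31 = +1 minutes.

1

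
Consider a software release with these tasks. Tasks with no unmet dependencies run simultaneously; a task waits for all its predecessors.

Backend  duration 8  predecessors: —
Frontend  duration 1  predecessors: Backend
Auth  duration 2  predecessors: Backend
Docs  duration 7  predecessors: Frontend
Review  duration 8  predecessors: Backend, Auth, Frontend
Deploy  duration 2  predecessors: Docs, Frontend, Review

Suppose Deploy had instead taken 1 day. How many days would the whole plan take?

Critical path before the change: Backend→Auth→Review→Deploy = 8+2+8+2 = 20 giving 20 days.
Deploy lies on that path, so at 1 day the path becomes 19 days.
The critical path is still Backend→Auth→Review→Deploy; finish is now 19 days.

19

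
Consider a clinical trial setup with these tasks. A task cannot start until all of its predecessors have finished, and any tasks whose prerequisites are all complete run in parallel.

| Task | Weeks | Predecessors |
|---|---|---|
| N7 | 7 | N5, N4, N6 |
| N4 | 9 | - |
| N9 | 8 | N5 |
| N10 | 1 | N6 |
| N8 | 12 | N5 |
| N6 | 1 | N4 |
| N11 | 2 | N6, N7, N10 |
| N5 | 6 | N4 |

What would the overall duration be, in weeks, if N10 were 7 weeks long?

27

The binding path is N4→N5→N8 = 9+6+12 = 27; finish at 27 weeks.
N10 has 14 weeks of float (longest path through it is 13).
That remains the longest chain; total 27 weeks.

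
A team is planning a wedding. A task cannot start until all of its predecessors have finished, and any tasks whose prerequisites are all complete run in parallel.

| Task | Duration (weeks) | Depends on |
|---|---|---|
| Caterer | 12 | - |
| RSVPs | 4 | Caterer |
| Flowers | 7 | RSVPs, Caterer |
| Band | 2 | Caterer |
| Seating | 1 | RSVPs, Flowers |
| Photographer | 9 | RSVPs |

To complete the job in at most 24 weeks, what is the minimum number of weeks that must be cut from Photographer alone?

1

Current finish: 25 weeks; target: 24.
Photographer is on every critical path, so each week cut from Photographer cuts the finish by one (this holds down to a finish of 24).
Need 25 − 24 = 1 week off Photographer → Photographer becomes 8 weeks, finish becomes 24.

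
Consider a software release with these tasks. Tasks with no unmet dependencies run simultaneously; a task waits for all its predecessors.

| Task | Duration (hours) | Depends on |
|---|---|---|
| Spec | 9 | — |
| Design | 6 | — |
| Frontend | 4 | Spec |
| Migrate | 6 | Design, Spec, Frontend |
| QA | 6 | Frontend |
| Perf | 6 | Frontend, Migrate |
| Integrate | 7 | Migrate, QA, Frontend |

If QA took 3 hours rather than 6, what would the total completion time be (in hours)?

26

Baseline: Spec→Frontend→QA→Integrate = 9+4+6+7 = 26 → 26 hours.
QA is on the critical path; changing it to 3 makes that path 23 hours.
The binding chain switches to Spec→Frontend→Migrate→Integrate = 9+4+6+7 = 26; finish 26 hours.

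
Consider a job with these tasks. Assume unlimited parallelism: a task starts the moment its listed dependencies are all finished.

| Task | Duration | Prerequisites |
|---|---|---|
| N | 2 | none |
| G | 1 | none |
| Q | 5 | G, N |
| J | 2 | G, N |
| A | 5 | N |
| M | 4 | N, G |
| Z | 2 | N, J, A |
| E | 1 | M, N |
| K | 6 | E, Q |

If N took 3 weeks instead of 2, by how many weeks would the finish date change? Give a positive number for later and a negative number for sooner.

Critical path before the change: N→Q→K = 2+5+6 = 13 giving 13 weeks.
N is on the critical path; changing it to 3 makes that path 14 weeks.
No other chain overtakes it, so the finish is 14 weeks.
Change in finish: 14 − 13 = +1 weeks.

1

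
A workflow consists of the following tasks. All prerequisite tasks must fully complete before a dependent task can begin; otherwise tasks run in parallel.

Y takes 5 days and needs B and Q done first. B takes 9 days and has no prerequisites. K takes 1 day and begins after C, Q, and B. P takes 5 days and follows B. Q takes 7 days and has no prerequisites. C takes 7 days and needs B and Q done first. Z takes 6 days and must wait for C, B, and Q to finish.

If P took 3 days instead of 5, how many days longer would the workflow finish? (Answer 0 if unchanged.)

As given, the longest chain is B→C→Z = 9+7+6 = 22, so the finish is 22 days.
The longest path through P is only 14 days, so P has float 8.
No other chain overtakes it, so the finish is 22 days.
Change in finish: 22 − 22 = +0 days.

0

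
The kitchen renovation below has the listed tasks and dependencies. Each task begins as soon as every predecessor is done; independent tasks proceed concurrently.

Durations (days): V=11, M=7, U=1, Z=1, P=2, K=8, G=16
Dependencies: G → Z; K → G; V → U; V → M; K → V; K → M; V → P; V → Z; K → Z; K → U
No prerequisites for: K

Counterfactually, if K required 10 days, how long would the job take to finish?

28

Actual critical path: K→V→M = 8+11+7 = 26 ⇒ 26 days.
K is on the critical path; changing it to 10 makes that path 28 days.
The critical path is still K→V→M; finish is now 28 days.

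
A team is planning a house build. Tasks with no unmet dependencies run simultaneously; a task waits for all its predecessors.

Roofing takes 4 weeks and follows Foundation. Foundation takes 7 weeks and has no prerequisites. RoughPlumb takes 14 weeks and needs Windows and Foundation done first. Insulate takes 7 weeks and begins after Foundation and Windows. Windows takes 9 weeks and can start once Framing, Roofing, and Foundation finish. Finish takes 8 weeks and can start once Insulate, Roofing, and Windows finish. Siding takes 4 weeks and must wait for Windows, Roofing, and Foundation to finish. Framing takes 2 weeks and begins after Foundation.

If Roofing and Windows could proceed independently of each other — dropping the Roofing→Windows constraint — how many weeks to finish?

33

Original critical path: Foundation→Roofing→Windows→Insulate→Finish = 7+4+9+7+8 = 35 ⇒ 35 weeks.
Without Roofing→Windows, Windows's earliest start moves from 11 to 9.
The longest chain is now Foundation→Framing→Windows→Insulate→Finish = 7+2+9+7+8 = 33, so the job takes 33 weeks.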